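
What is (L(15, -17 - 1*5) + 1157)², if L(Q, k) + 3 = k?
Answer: 1281424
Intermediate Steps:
L(Q, k) = -3 + k
(L(15, -17 - 1*5) + 1157)² = ((-3 + (-17 - 1*5)) + 1157)² = ((-3 + (-17 - 5)) + 1157)² = ((-3 - 22) + 1157)² = (-25 + 1157)² = 1132² = 1281424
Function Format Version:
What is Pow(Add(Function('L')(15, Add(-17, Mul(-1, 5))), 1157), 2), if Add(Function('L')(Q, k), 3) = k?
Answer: 1281424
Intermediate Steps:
Function('L')(Q, k) = Add(-3, k)
Pow(Add(Function('L')(15, Add(-17, Mul(-1, 5))), 1157), 2) = Pow(Add(Add(-3, Add(-17, Mul(-1, 5))), 1157), 2) = Pow(Add(Add(-3, Add(-17, -5)), 1157), 2) = Pow(Add(Add(-3, -22), 1157), 2) = Pow(Add(-25, 1157), 2) = Pow(1132, 2) = 1281424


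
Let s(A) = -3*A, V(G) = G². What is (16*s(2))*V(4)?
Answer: -1536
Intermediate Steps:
(16*s(2))*V(4) = (16*(-3*2))*4² = (16*(-6))*16 = -96*16 = -1536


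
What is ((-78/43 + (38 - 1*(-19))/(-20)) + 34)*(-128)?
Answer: -807328/215 ≈ -3755.0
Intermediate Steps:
((-78/43 + (38 - 1*(-19))/(-20)) + 34)*(-128) = ((-78*1/43 + (38 + 19)*(-1/20)) + 34)*(-128) = ((-78/43 + 57*(-1/20)) + 34)*(-128) = ((-78/43 - 57/20) + 34)*(-128) = (-4011/860 + 34)*(-128) = (25229/860)*(-128) = -807328/215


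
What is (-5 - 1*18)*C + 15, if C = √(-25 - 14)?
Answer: 15 - 23*I*√39 ≈ 15.0 - 143.64*I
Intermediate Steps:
C = I*√39 (C = √(-39) = I*√39 ≈ 6.245*I)
(-5 - 1*18)*C + 15 = (-5 - 1*18)*(I*√39) + 15 = (-5 - 18)*(I*√39) + 15 = -23*I*√39 + 15 = 15 - 23*I*√39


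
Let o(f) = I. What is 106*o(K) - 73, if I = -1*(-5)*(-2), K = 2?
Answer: -1133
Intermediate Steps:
I = -10 (I = 5*(-2) = -10)
o(f) = -10
106*o(K) - 73 = 106*(-10) - 73 = -1060 - 73 = -1133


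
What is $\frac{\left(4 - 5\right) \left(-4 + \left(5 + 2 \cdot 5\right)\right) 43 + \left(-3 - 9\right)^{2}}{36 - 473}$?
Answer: $\frac{329}{437} \approx 0.75286$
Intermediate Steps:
$\frac{\left(4 - 5\right) \left(-4 + \left(5 + 2 \cdot 5\right)\right) 43 + \left(-3 - 9\right)^{2}}{36 - 473} = \frac{- (-4 + \left(5 + 10\right)) 43 + \left(-12\right)^{2}}{-437} = \left(- (-4 + 15) 43 + 144\right) \left(- \frac{1}{437}\right) = \left(\left(-1\right) 11 \cdot 43 + 144\right) \left(- \frac{1}{437}\right) = \left(\left(-11\right) 43 + 144\right) \left(- \frac{1}{437}\right) = \left(-473 + 144\right) \left(- \frac{1}{437}\right) = \left(-329\right) \left(- \frac{1}{437}\right) = \frac{329}{437}$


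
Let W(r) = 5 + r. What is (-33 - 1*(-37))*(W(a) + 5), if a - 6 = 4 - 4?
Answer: 64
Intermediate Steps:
a = 6 (a = 6 + (4 - 4) = 6 + 0 = 6)
(-33 - 1*(-37))*(W(a) + 5) = (-33 - 1*(-37))*((5 + 6) + 5) = (-33 + 37)*(11 + 5) = 4*16 = 64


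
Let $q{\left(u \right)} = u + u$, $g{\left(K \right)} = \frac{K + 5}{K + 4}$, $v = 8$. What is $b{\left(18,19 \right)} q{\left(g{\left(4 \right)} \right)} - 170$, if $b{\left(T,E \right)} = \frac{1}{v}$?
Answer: $- \frac{5431}{32} \approx -169.72$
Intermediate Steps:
$b{\left(T,E \right)} = \frac{1}{8}$
$g{\left(K \right)} = \frac{5 + K}{4 + K}$
$q{\left(u \right)} = 2 u$
$b{\left(18,19 \right)} q{\left(g{\left(4 \right)} \right)} - 170 = \frac{2 \frac{5 + 4}{4 + 4}}{8} - 170 = \frac{2 \cdot \frac{1}{8} \cdot 9}{8} - 170 = \frac{2 \cdot \frac{9}{8}}{8} - 170 = \frac{1}{8} \cdot \frac{9}{4} - 170 = \frac{9}{32} - 170 = - \frac{5431}{32}$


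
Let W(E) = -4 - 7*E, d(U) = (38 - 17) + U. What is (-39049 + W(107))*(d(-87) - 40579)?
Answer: 1617752290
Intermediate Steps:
d(U) = 21 + U
(-39049 + W(107))*(d(-87) - 40579) = (-39049 + (-4 - 7*107))*((21 - 87) - 40579) = (-39049 + (-4 - 749))*(-66 - 40579) = (-39049 - 753)*(-40645) = -39802*(-40645) = 1617752290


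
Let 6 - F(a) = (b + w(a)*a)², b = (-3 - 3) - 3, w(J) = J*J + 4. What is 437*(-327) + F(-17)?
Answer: -25042993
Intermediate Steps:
w(J) = 4 + J² (w(J) = J² + 4 = 4 + J²)
b = -9 (b = -6 - 3 = -9)
F(a) = 6 - (-9 + a*(4 + a²))² (F(a) = 6 - (-9 + (4 + a²)*a)² = 6 - (-9 + a*(4 + a²))²)
437*(-327) + F(-17) = 437*(-327) + (6 - (-9 - 17*(4 + (-17)²))²) = -142899 + (6 - (-9 - 17*(4 + 289))²) = -142899 + (6 - (-9 - 17*293)²) = -142899 + (6 - (-9 - 4981)²) = -142899 + (6 - 1*(-4990)²) = -142899 + (6 - 1*24900100) = -142899 + (6 - 24900100) = -142899 - 24900094 = -25042993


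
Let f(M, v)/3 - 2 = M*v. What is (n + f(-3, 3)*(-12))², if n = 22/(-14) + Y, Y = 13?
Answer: 3400336/49 ≈ 69395.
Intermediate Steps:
f(M, v) = 6 + 3*M*v (f(M, v) = 6 + 3*(M*v) = 6 + 3*M*v)
n = 80/7 (n = 22/(-14) + 13 = 22*(-1/14) + 13 = -11/7 + 13 = 80/7 ≈ 11.429)
(n + f(-3, 3)*(-12))² = (80/7 + (6 + 3*(-3)*3)*(-12))² = (80/7 + (6 - 27)*(-12))² = (80/7 - 21*(-12))² = (80/7 + 252)² = (1844/7)² = 3400336/49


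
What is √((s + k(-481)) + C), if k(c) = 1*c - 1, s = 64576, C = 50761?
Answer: √114855 ≈ 338.90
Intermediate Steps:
k(c) = -1 + c (k(c) = c - 1 = -1 + c)
√((s + k(-481)) + C) = √((64576 + (-1 - 481)) + 50761) = √((64576 - 482) + 50761) = √(64094 + 50761) = √114855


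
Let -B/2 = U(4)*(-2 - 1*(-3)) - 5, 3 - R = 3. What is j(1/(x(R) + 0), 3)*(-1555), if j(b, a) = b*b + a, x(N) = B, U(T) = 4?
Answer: -20215/4 ≈ -5053.8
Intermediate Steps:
R = 0 (R = 3 - 1*3 = 3 - 3 = 0)
B = 2 (B = -2*(4*(-2 - 1*(-3)) - 5) = -2*(4*(-2 + 3) - 5) = -2*(4*1 - 5) = -2*(4 - 5) = -2*(-1) = 2)
x(N) = 2
j(b, a) = a + b² (j(b, a) = b² + a = a + b²)
j(1/(x(R) + 0), 3)*(-1555) = (3 + (1/(2 + 0))²)*(-1555) = (3 + (1/2)²)*(-1555) = (3 + (½)²)*(-1555) = (3 + ¼)*(-1555) = (13/4)*(-1555) = -20215/4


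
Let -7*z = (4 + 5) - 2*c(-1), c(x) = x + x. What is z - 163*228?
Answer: -260161/7 ≈ -37166.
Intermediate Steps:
c(x) = 2*x
z = -13/7 (z = -((4 + 5) - 4*(-1))/7 = -(9 - 2*(-2))/7 = -(9 + 4)/7 = -1/7*13 = -13/7 ≈ -1.8571)
z - 163*228 = -13/7 - 163*228 = -13/7 - 37164 = -260161/7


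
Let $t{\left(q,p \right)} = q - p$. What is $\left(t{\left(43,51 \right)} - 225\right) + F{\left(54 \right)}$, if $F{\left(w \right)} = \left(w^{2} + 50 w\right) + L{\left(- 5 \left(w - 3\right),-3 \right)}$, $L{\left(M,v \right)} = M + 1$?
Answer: $5129$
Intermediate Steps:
$L{\left(M,v \right)} = 1 + M$
$F{\left(w \right)} = 16 + w^{2} + 45 w$ ($F{\left(w \right)} = \left(w^{2} + 50 w\right) - \left(-1 + 5 \left(w - 3\right)\right) = \left(w^{2} + 50 w\right) - \left(-1 + 5 \left(-3 + w\right)\right) = \left(w^{2} + 50 w\right) + \left(1 - \left(-15 + 5 w\right)\right) = \left(w^{2} + 50 w\right) - \left(-16 + 5 w\right) = 16 + w^{2} + 45 w$)
$\left(t{\left(43,51 \right)} - 225\right) + F{\left(54 \right)} = \left(\left(43 - 51\right) - 225\right) + \left(16 + 54^{2} + 45 \cdot 54\right) = \left(\left(43 - 51\right) - 225\right) + \left(16 + 2916 + 2430\right) = \left(-8 - 225\right) + 5362 = -233 + 5362 = 5129$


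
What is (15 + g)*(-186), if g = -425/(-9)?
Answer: -34720/3 ≈ -11573.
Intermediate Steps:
g = 425/9 (g = -425*(-1/9) = 425/9 ≈ 47.222)
(15 + g)*(-186) = (15 + 425/9)*(-186) = (560/9)*(-186) = -34720/3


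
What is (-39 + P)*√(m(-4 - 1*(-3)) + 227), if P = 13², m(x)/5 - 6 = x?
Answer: 780*√7 ≈ 2063.7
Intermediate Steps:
m(x) = 30 + 5*x
P = 169
(-39 + P)*√(m(-4 - 1*(-3)) + 227) = (-39 + 169)*√((30 + 5*(-4 - 1*(-3))) + 227) = 130*√((30 + 5*(-4 + 3)) + 227) = 130*√((30 + 5*(-1)) + 227) = 130*√((30 - 5) + 227) = 130*√(25 + 227) = 130*√252 = 130*(6*√7) = 780*√7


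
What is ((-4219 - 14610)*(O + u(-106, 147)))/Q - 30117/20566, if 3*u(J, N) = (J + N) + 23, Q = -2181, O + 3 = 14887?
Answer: 17315502205693/134563338 ≈ 1.2868e+5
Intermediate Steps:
O = 14884 (O = -3 + 14887 = 14884)
u(J, N) = 23/3 + J/3 + N/3 (u(J, N) = ((J + N) + 23)/3 = (23 + J + N)/3 = 23/3 + J/3 + N/3)
((-4219 - 14610)*(O + u(-106, 147)))/Q - 30117/20566 = ((-4219 - 14610)*(14884 + (23/3 + (1/3)*(-106) + (1/3)*147)))/(-2181) - 30117/20566 = -18829*(14884 + (23/3 - 106/3 + 49))*(-1/2181) - 30117*1/20566 = -18829*(14884 + 64/3)*(-1/2181) - 30117/20566 = -18829*44716/3*(-1/2181) - 30117/20566 = -841957564/3*(-1/2181) - 30117/20566 = 841957564/6543 - 30117/20566 = 17315502205693/134563338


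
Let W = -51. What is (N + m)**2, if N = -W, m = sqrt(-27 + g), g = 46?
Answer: (51 + sqrt(19))**2 ≈ 3064.6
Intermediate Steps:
m = sqrt(19) (m = sqrt(-27 + 46) = sqrt(19) ≈ 4.3589)
N = 51 (N = -1*(-51) = 51)
(N + m)**2 = (51 + sqrt(19))**2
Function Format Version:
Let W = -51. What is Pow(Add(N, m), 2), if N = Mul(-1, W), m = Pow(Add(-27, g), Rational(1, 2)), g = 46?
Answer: Pow(Add(51, Pow(19, Rational(1, 2))), 2) ≈ 3064.6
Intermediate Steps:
m = Pow(19, Rational(1, 2)) (m = Pow(Add(-27, 46), Rational(1, 2)) = Pow(19, Rational(1, 2)) ≈ 4.3589)
N = 51 (N = Mul(-1, -51) = 51)
Pow(Add(N, m), 2) = Pow(Add(51, Pow(19, Rational(1, 2))), 2)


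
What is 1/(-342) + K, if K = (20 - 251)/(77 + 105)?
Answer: -2828/2223 ≈ -1.2722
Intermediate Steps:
K = -33/26 (K = -231/182 = -231*1/182 = -33/26 ≈ -1.2692)
1/(-342) + K = 1/(-342) - 33/26 = -1/342 - 33/26 = -2828/2223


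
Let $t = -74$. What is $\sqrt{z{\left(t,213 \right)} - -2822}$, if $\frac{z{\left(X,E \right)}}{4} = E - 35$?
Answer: $\sqrt{3534} \approx 59.447$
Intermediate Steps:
$z{\left(X,E \right)} = -140 + 4 E$ ($z{\left(X,E \right)} = 4 \left(E - 35\right) = 4 \left(-35 + E\right) = -140 + 4 E$)
$\sqrt{z{\left(t,213 \right)} - -2822} = \sqrt{\left(-140 + 4 \cdot 213\right) - -2822} = \sqrt{\left(-140 + 852\right) + \left(-3832 + 6654\right)} = \sqrt{712 + 2822} = \sqrt{3534}$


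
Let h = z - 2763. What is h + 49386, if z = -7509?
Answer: 39114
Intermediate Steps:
h = -10272 (h = -7509 - 2763 = -10272)
h + 49386 = -10272 + 49386 = 39114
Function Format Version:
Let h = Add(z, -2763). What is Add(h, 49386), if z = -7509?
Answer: 39114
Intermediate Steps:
h = -10272 (h = Add(-7509, -2763) = -10272)
Add(h, 49386) = Add(-10272, 49386) = 39114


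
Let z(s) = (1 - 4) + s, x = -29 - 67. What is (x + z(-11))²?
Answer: 12100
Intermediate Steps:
x = -96
z(s) = -3 + s
(x + z(-11))² = (-96 + (-3 - 11))² = (-96 - 14)² = (-110)² = 12100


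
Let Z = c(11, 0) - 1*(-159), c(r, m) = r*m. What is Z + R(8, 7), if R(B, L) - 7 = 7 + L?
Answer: 180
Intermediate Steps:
c(r, m) = m*r
R(B, L) = 14 + L (R(B, L) = 7 + (7 + L) = 14 + L)
Z = 159 (Z = 0*11 - 1*(-159) = 0 + 159 = 159)
Z + R(8, 7) = 159 + (14 + 7) = 159 + 21 = 180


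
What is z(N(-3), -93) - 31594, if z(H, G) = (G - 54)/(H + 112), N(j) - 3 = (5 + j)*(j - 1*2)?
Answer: -157977/5 ≈ -31595.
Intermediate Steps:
N(j) = 3 + (-2 + j)*(5 + j) (N(j) = 3 + (5 + j)*(j - 1*2) = 3 + (5 + j)*(j - 2) = 3 + (5 + j)*(-2 + j) = 3 + (-2 + j)*(5 + j))
z(H, G) = (-54 + G)/(112 + H)
z(N(-3), -93) - 31594 = (-54 - 93)/(112 + (-7 + (-3)**2 + 3*(-3))) - 31594 = -147/(112 + (-7 + 9 - 9)) - 31594 = -147/(112 - 7) - 31594 = -147/105 - 31594 = (1/105)*(-147) - 31594 = -7/5 - 31594 = -157977/5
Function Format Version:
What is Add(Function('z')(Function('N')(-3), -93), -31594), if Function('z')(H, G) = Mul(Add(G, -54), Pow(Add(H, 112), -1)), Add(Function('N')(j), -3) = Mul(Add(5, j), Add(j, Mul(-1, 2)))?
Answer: Rational(-157977, 5) ≈ -31595.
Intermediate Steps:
Function('N')(j) = Add(3, Mul(Add(-2, j), Add(5, j))) (Function('N')(j) = Add(3, Mul(Add(5, j), Add(j, Mul(-1, 2)))) = Add(3, Mul(Add(5, j), Add(j, -2))) = Add(3, Mul(Add(5, j), Add(-2, j))) = Add(3, Mul(Add(-2, j), Add(5, j))))
Function('z')(H, G) = Mul(Pow(Add(112, H), -1), Add(-54, G)) (Function('z')(H, G) = Mul(Add(-54, G), Pow(Add(112, H), -1)) = Mul(Pow(Add(112, H), -1), Add(-54, G)))
Add(Function('z')(Function('N')(-3), -93), -31594) = Add(Mul(Pow(Add(112, Add(-7, Pow(-3, 2), Mul(3, -3))), -1), Add(-54, -93)), -31594) = Add(Mul(Pow(Add(112, Add(-7, 9, -9)), -1), -147), -31594) = Add(Mul(Pow(Add(112, -7), -1), -147), -31594) = Add(Mul(Pow(105, -1), -147), -31594) = Add(Mul(Rational(1, 105), -147), -31594) = Add(Rational(-7, 5), -31594) = Rational(-157977, 5)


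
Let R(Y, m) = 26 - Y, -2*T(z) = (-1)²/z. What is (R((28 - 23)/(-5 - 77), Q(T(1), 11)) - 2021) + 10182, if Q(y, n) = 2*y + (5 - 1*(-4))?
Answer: 671339/82 ≈ 8187.1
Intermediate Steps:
T(z) = -1/(2*z) (T(z) = -(-1)²/(2*z) = -1/(2*z))
Q(y, n) = 9 + 2*y (Q(y, n) = 2*y + (5 + 4) = 2*y + 9 = 9 + 2*y)
(R((28 - 23)/(-5 - 77), Q(T(1), 11)) - 2021) + 10182 = ((26 - (28 - 23)/(-5 - 77)) - 2021) + 10182 = ((26 - 5/(-82)) - 2021) + 10182 = ((26 - 5*(-1)/82) - 2021) + 10182 = ((26 - 1*(-5/82)) - 2021) + 10182 = ((26 + 5/82) - 2021) + 10182 = (2137/82 - 2021) + 10182 = -163585/82 + 10182 = 671339/82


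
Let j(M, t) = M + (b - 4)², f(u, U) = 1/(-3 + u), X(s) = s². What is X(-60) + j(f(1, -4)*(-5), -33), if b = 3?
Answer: 7207/2 ≈ 3603.5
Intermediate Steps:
j(M, t) = 1 + M (j(M, t) = M + (3 - 4)² = M + (-1)² = M + 1 = 1 + M)
X(-60) + j(f(1, -4)*(-5), -33) = (-60)² + (1 - 5/(-3 + 1)) = 3600 + (1 - 5/(-2)) = 3600 + (1 - ½*(-5)) = 3600 + (1 + 5/2) = 3600 + 7/2 = 7207/2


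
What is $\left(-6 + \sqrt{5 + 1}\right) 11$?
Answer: $-66 + 11 \sqrt{6} \approx -39.056$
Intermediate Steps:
$\left(-6 + \sqrt{5 + 1}\right) 11 = \left(-6 + \sqrt{6}\right) 11 = -66 + 11 \sqrt{6}$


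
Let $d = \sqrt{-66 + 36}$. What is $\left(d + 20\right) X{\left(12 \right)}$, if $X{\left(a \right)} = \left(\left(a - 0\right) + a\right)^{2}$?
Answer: $11520 + 576 i \sqrt{30} \approx 11520.0 + 3154.9 i$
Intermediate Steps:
$d = i \sqrt{30}$ ($d = \sqrt{-30} = i \sqrt{30} \approx 5.4772 i$)
$X{\left(a \right)} = 4 a^{2}$ ($X{\left(a \right)} = \left(\left(a + 0\right) + a\right)^{2} = \left(a + a\right)^{2} = \left(2 a\right)^{2} = 4 a^{2}$)
$\left(d + 20\right) X{\left(12 \right)} = \left(i \sqrt{30} + 20\right) 4 \cdot 12^{2} = \left(20 + i \sqrt{30}\right) 4 \cdot 144 = \left(20 + i \sqrt{30}\right) 576 = 11520 + 576 i \sqrt{30}$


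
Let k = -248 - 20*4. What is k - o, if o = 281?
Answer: -609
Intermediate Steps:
k = -328 (k = -248 - 1*80 = -248 - 80 = -328)
k - o = -328 - 1*281 = -328 - 281 = -609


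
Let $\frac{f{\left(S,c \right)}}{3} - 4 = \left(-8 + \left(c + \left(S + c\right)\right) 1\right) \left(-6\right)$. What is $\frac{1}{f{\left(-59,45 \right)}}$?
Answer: $- \frac{1}{402} \approx -0.0024876$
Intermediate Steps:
$f{\left(S,c \right)} = 156 - 36 c - 18 S$ ($f{\left(S,c \right)} = 12 + 3 \left(-8 + \left(c + \left(S + c\right)\right) 1\right) \left(-6\right) = 12 + 3 \left(-8 + \left(S + 2 c\right) 1\right) \left(-6\right) = 12 + 3 \left(-8 + \left(S + 2 c\right)\right) \left(-6\right) = 12 + 3 \left(-8 + S + 2 c\right) \left(-6\right) = 12 + 3 \left(48 - 12 c - 6 S\right) = 12 - \left(-144 + 18 S + 36 c\right) = 156 - 36 c - 18 S$)
$\frac{1}{f{\left(-59,45 \right)}} = \frac{1}{156 - 1620 - -1062} = \frac{1}{156 - 1620 + 1062} = \frac{1}{-402} = - \frac{1}{402}$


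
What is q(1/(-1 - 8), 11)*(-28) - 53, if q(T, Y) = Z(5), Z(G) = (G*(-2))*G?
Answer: 1347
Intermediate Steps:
Z(G) = -2*G² (Z(G) = (-2*G)*G = -2*G²)
q(T, Y) = -50 (q(T, Y) = -2*5² = -2*25 = -50)
q(1/(-1 - 8), 11)*(-28) - 53 = -50*(-28) - 53 = 1400 - 53 = 1347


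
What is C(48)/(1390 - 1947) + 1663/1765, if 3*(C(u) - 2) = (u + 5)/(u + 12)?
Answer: 33200687/35391780 ≈ 0.93809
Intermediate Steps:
C(u) = 2 + (5 + u)/(3*(12 + u)) (C(u) = 2 + ((u + 5)/(u + 12))/3 = 2 + ((5 + u)/(12 + u))/3 = 2 + (5 + u)/(3*(12 + u)))
C(48)/(1390 - 1947) + 1663/1765 = (7*(11 + 48)/(3*(12 + 48)))/(1390 - 1947) + 1663/1765 = ((7/3)*59/60)/(-557) + 1663*(1/1765) = ((7/3)*(1/60)*59)*(-1/557) + 1663/1765 = (413/180)*(-1/557) + 1663/1765 = -413/100260 + 1663/1765 = 33200687/35391780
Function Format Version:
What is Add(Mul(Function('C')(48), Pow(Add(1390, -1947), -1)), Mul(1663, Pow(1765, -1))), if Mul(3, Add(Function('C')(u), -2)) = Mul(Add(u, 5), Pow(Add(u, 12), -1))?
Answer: Rational(33200687, 35391780) ≈ 0.93809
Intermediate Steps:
Function('C')(u) = Add(2, Mul(Rational(1, 3), Pow(Add(12, u), -1), Add(5, u))) (Function('C')(u) = Add(2, Mul(Rational(1, 3), Mul(Add(u, 5), Pow(Add(u, 12), -1)))) = Add(2, Mul(Rational(1, 3), Mul(Add(5, u), Pow(Add(12, u), -1)))) = Add(2, Mul(Rational(1, 3), Mul(Pow(Add(12, u), -1), Add(5, u)))) = Add(2, Mul(Rational(1, 3), Pow(Add(12, u), -1), Add(5, u))))
Add(Mul(Function('C')(48), Pow(Add(1390, -1947), -1)), Mul(1663, Pow(1765, -1))) = Add(Mul(Mul(Rational(7, 3), Pow(Add(12, 48), -1), Add(11, 48)), Pow(Add(1390, -1947), -1)), Mul(1663, Pow(1765, -1))) = Add(Mul(Mul(Rational(7, 3), Pow(60, -1), 59), Pow(-557, -1)), Mul(1663, Rational(1, 1765))) = Add(Mul(Mul(Rational(7, 3), Rational(1, 60), 59), Rational(-1, 557)), Rational(1663, 1765)) = Add(Mul(Rational(413, 180), Rational(-1, 557)), Rational(1663, 1765)) = Add(Rational(-413, 100260), Rational(1663, 1765)) = Rational(33200687, 35391780)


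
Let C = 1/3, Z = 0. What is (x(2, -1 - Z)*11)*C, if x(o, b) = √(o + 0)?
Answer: 11*√2/3 ≈ 5.1854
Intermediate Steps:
C = ⅓ ≈ 0.33333
x(o, b) = √o
(x(2, -1 - Z)*11)*C = (√2*11)*(⅓) = (11*√2)*(⅓) = 11*√2/3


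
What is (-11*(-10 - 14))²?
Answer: 69696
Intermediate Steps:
(-11*(-10 - 14))² = (-11*(-24))² = 264² = 69696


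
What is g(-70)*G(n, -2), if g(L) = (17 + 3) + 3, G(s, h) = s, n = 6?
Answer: 138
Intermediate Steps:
g(L) = 23 (g(L) = 20 + 3 = 23)
g(-70)*G(n, -2) = 23*6 = 138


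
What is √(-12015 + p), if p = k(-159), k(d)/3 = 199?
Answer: I*√11418 ≈ 106.85*I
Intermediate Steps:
k(d) = 597 (k(d) = 3*199 = 597)
p = 597
√(-12015 + p) = √(-12015 + 597) = √(-11418) = I*√11418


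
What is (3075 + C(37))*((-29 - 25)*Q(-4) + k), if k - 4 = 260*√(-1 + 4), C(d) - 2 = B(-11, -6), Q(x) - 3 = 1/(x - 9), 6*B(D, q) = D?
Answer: -18451000/39 + 2398630*√3/3 ≈ 9.1175e+5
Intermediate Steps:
B(D, q) = D/6
Q(x) = 3 + 1/(-9 + x) (Q(x) = 3 + 1/(x - 9) = 3 + 1/(-9 + x))
C(d) = ⅙ (C(d) = 2 + (⅙)*(-11) = 2 - 11/6 = ⅙)
k = 4 + 260*√3 (k = 4 + 260*√(-1 + 4) = 4 + 260*√3 ≈ 454.33)
(3075 + C(37))*((-29 - 25)*Q(-4) + k) = (3075 + ⅙)*((-29 - 25)*((-26 + 3*(-4))/(-9 - 4)) + (4 + 260*√3)) = 18451*(-54*(-26 - 12)/(-13) + (4 + 260*√3))/6 = 18451*(-(-54)*(-38)/13 + (4 + 260*√3))/6 = 18451*(-54*38/13 + (4 + 260*√3))/6 = 18451*(-2052/13 + (4 + 260*√3))/6 = 18451*(-2000/13 + 260*√3)/6 = -18451000/39 + 2398630*√3/3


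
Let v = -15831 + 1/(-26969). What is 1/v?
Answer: -26969/426946240 ≈ -6.3167e-5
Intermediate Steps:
v = -426946240/26969 (v = -15831 - 1/26969 = -426946240/26969 ≈ -15831.)
1/v = 1/(-426946240/26969) = -26969/426946240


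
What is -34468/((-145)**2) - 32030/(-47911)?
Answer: -977965598/1007328775 ≈ -0.97085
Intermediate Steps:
-34468/((-145)**2) - 32030/(-47911) = -34468/21025 - 32030*(-1/47911) = -34468*1/21025 + 32030/47911 = -34468/21025 + 32030/47911 = -977965598/1007328775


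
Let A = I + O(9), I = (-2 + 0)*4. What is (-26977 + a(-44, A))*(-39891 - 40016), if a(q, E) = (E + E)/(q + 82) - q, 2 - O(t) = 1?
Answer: 40891128738/19 ≈ 2.1522e+9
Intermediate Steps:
O(t) = 1 (O(t) = 2 - 1*1 = 2 - 1 = 1)
I = -8 (I = -2*4 = -8)
A = -7 (A = -8 + 1 = -7)
a(q, E) = -q + 2*E/(82 + q) (a(q, E) = (2*E)/(82 + q) - q = 2*E/(82 + q) - q = -q + 2*E/(82 + q))
(-26977 + a(-44, A))*(-39891 - 40016) = (-26977 + (-1*(-44)² - 82*(-44) + 2*(-7))/(82 - 44))*(-39891 - 40016) = (-26977 + (-1*1936 + 3608 - 14)/38)*(-79907) = (-26977 + (-1936 + 3608 - 14)/38)*(-79907) = (-26977 + (1/38)*1658)*(-79907) = (-26977 + 829/19)*(-79907) = -511734/19*(-79907) = 40891128738/19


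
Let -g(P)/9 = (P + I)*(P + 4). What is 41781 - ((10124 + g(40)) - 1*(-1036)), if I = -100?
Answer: 6861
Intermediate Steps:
g(P) = -9*(-100 + P)*(4 + P) (g(P) = -9*(P - 100)*(P + 4) = -9*(-100 + P)*(4 + P))
41781 - ((10124 + g(40)) - 1*(-1036)) = 41781 - ((10124 + (3600 - 9*40² + 864*40)) - 1*(-1036)) = 41781 - ((10124 + (3600 - 9*1600 + 34560)) + 1036) = 41781 - ((10124 + (3600 - 14400 + 34560)) + 1036) = 41781 - ((10124 + 23760) + 1036) = 41781 - (33884 + 1036) = 41781 - 1*34920 = 41781 - 34920 = 6861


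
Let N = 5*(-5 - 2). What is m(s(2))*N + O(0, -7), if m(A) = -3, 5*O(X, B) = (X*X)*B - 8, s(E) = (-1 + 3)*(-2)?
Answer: 517/5 ≈ 103.40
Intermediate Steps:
s(E) = -4 (s(E) = 2*(-2) = -4)
O(X, B) = -8/5 + B*X²/5 (O(X, B) = ((X*X)*B - 8)/5 = (X²*B - 8)/5 = (B*X² - 8)/5 = (-8 + B*X²)/5 = -8/5 + B*X²/5)
N = -35 (N = 5*(-7) = -35)
m(s(2))*N + O(0, -7) = -3*(-35) + (-8/5 + (⅕)*(-7)*0²) = 105 + (-8/5 + (⅕)*(-7)*0) = 105 + (-8/5 + 0) = 105 - 8/5 = 517/5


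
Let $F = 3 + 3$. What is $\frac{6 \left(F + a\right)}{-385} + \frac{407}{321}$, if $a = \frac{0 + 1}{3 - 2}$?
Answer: $\frac{20459}{17655} \approx 1.1588$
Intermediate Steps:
$a = 1$ ($a = 1 \cdot 1^{-1} = 1 \cdot 1 = 1$)
$F = 6$
$\frac{6 \left(F + a\right)}{-385} + \frac{407}{321} = \frac{6 \left(6 + 1\right)}{-385} + \frac{407}{321} = 6 \cdot 7 \left(- \frac{1}{385}\right) + 407 \cdot \frac{1}{321} = 42 \left(- \frac{1}{385}\right) + \frac{407}{321} = - \frac{6}{55} + \frac{407}{321} = \frac{20459}{17655}$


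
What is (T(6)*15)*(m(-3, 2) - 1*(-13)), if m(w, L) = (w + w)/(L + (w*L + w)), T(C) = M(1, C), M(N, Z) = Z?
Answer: 8730/7 ≈ 1247.1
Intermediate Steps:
T(C) = C
m(w, L) = 2*w/(L + w + L*w) (m(w, L) = (2*w)/(L + (L*w + w)) = (2*w)/(L + (w + L*w)) = (2*w)/(L + w + L*w) = 2*w/(L + w + L*w))
(T(6)*15)*(m(-3, 2) - 1*(-13)) = (6*15)*(2*(-3)/(2 - 3 + 2*(-3)) - 1*(-13)) = 90*(2*(-3)/(2 - 3 - 6) + 13) = 90*(2*(-3)/(-7) + 13) = 90*(2*(-3)*(-⅐) + 13) = 90*(6/7 + 13) = 90*(97/7) = 8730/7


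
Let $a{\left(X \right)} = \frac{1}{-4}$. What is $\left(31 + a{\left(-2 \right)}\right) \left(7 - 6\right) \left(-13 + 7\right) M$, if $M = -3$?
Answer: $\frac{1107}{2} \approx 553.5$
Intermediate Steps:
$a{\left(X \right)} = - \frac{1}{4}$
$\left(31 + a{\left(-2 \right)}\right) \left(7 - 6\right) \left(-13 + 7\right) M = \left(31 - \frac{1}{4}\right) \left(7 - 6\right) \left(-13 + 7\right) \left(-3\right) = \frac{123 \cdot 1 \left(-6\right) \left(-3\right)}{4} = \frac{123 \left(\left(-6\right) \left(-3\right)\right)}{4} = \frac{123}{4} \cdot 18 = \frac{1107}{2}$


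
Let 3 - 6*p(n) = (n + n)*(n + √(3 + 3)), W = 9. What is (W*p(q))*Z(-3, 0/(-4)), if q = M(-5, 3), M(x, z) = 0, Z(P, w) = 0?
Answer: 0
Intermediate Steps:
q = 0
p(n) = ½ - n*(n + √6)/3 (p(n) = ½ - (n + n)*(n + √(3 + 3))/6 = ½ - 2*n*(n + √6)/6 = ½ - n*(n + √6)/3)
(W*p(q))*Z(-3, 0/(-4)) = (9*(½ - ⅓*0² - ⅓*0*√6))*0 = (9*(½ - ⅓*0 + 0))*0 = (9*(½ + 0 + 0))*0 = (9*(½))*0 = (9/2)*0 = 0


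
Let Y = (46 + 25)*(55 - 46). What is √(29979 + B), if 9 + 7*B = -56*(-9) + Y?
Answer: 3*√3349 ≈ 173.61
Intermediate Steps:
Y = 639 (Y = 71*9 = 639)
B = 162 (B = -9/7 + (-56*(-9) + 639)/7 = -9/7 + (504 + 639)/7 = -9/7 + (⅐)*1143 = -9/7 + 1143/7 = 162)
√(29979 + B) = √(29979 + 162) = √30141 = 3*√3349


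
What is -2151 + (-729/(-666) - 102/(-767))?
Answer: -122016783/56758 ≈ -2149.8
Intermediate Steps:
-2151 + (-729/(-666) - 102/(-767)) = -2151 + (-729*(-1/666) - 102*(-1/767)) = -2151 + (81/74 + 102/767) = -2151 + 69675/56758 = -122016783/56758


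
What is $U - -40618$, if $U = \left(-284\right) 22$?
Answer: $34370$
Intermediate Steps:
$U = -6248$
$U - -40618 = -6248 - -40618 = -6248 + 40618 = 34370$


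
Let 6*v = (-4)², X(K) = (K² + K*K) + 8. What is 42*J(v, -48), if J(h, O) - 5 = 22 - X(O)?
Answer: -192738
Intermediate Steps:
X(K) = 8 + 2*K² (X(K) = (K² + K²) + 8 = 2*K² + 8 = 8 + 2*K²)
v = 8/3 (v = (⅙)*(-4)² = (⅙)*16 = 8/3 ≈ 2.6667)
J(h, O) = 19 - 2*O² (J(h, O) = 5 + (22 - (8 + 2*O²)) = 5 + (22 + (-8 - 2*O²)) = 5 + (14 - 2*O²) = 19 - 2*O²)
42*J(v, -48) = 42*(19 - 2*(-48)²) = 42*(19 - 2*2304) = 42*(19 - 4608) = 42*(-4589) = -192738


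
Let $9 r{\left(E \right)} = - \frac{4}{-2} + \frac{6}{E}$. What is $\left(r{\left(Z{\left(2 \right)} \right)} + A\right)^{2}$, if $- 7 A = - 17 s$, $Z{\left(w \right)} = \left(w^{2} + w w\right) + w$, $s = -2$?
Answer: $\frac{2070721}{99225} \approx 20.869$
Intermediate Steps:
$Z{\left(w \right)} = w + 2 w^{2}$ ($Z{\left(w \right)} = \left(w^{2} + w^{2}\right) + w = 2 w^{2} + w = w + 2 w^{2}$)
$A = - \frac{34}{7}$ ($A = - \frac{\left(-17\right) \left(-2\right)}{7} = \left(- \frac{1}{7}\right) 34 = - \frac{34}{7} \approx -4.8571$)
$r{\left(E \right)} = \frac{2}{9} + \frac{2}{3 E}$ ($r{\left(E \right)} = \frac{- \frac{4}{-2} + \frac{6}{E}}{9} = \frac{\left(-4\right) \left(- \frac{1}{2}\right) + \frac{6}{E}}{9} = \frac{2 + \frac{6}{E}}{9} = \frac{2}{9} + \frac{2}{3 E}$)
$\left(r{\left(Z{\left(2 \right)} \right)} + A\right)^{2} = \left(\frac{2 \left(3 + 2 \left(1 + 2 \cdot 2\right)\right)}{9 \cdot 2 \left(1 + 2 \cdot 2\right)} - \frac{34}{7}\right)^{2} = \left(\frac{2 \left(3 + 2 \left(1 + 4\right)\right)}{9 \cdot 2 \left(1 + 4\right)} - \frac{34}{7}\right)^{2} = \left(\frac{2 \left(3 + 2 \cdot 5\right)}{9 \cdot 2 \cdot 5} - \frac{34}{7}\right)^{2} = \left(\frac{2 \left(3 + 10\right)}{9 \cdot 10} - \frac{34}{7}\right)^{2} = \left(\frac{2}{9} \cdot \frac{1}{10} \cdot 13 - \frac{34}{7}\right)^{2} = \left(\frac{13}{45} - \frac{34}{7}\right)^{2} = \left(- \frac{1439}{315}\right)^{2} = \frac{2070721}{99225}$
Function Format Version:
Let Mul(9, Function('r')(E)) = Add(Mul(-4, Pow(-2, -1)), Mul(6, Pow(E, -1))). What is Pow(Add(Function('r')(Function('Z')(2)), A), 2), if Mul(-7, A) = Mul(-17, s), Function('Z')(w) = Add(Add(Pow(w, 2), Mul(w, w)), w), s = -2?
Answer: Rational(2070721, 99225) ≈ 20.869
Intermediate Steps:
Function('Z')(w) = Add(w, Mul(2, Pow(w, 2))) (Function('Z')(w) = Add(Add(Pow(w, 2), Pow(w, 2)), w) = Add(Mul(2, Pow(w, 2)), w) = Add(w, Mul(2, Pow(w, 2))))
A = Rational(-34, 7) (A = Mul(Rational(-1, 7), Mul(-17, -2)) = Mul(Rational(-1, 7), 34) = Rational(-34, 7) ≈ -4.8571)
Function('r')(E) = Add(Rational(2, 9), Mul(Rational(2, 3), Pow(E, -1))) (Function('r')(E) = Mul(Rational(1, 9), Add(Mul(-4, Pow(-2, -1)), Mul(6, Pow(E, -1)))) = Mul(Rational(1, 9), Add(Mul(-4, Rational(-1, 2)), Mul(6, Pow(E, -1)))) = Mul(Rational(1, 9), Add(2, Mul(6, Pow(E, -1)))) = Add(Rational(2, 9), Mul(Rational(2, 3), Pow(E, -1))))
Pow(Add(Function('r')(Function('Z')(2)), A), 2) = Pow(Add(Mul(Rational(2, 9), Pow(Mul(2, Add(1, Mul(2, 2))), -1), Add(3, Mul(2, Add(1, Mul(2, 2))))), Rational(-34, 7)), 2) = Pow(Add(Mul(Rational(2, 9), Pow(Mul(2, Add(1, 4)), -1), Add(3, Mul(2, Add(1, 4)))), Rational(-34, 7)), 2) = Pow(Add(Mul(Rational(2, 9), Pow(Mul(2, 5), -1), Add(3, Mul(2, 5))), Rational(-34, 7)), 2) = Pow(Add(Mul(Rational(2, 9), Pow(10, -1), Add(3, 10)), Rational(-34, 7)), 2) = Pow(Add(Mul(Rational(2, 9), Rational(1, 10), 13), Rational(-34, 7)), 2) = Pow(Add(Rational(13, 45), Rational(-34, 7)), 2) = Pow(Rational(-1439, 315), 2) = Rational(2070721, 99225)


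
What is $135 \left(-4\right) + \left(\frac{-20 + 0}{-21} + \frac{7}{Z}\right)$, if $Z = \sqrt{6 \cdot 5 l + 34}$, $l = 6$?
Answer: $- \frac{11320}{21} + \frac{7 \sqrt{214}}{214} \approx -538.57$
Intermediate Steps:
$Z = \sqrt{214}$ ($Z = \sqrt{6 \cdot 5 \cdot 6 + 34} = \sqrt{30 \cdot 6 + 34} = \sqrt{180 + 34} = \sqrt{214} \approx 14.629$)
$135 \left(-4\right) + \left(\frac{-20 + 0}{-21} + \frac{7}{Z}\right) = 135 \left(-4\right) + \left(\frac{-20 + 0}{-21} + \frac{7}{\sqrt{214}}\right) = -540 + \left(\left(-20\right) \left(- \frac{1}{21}\right) + 7 \frac{\sqrt{214}}{214}\right) = -540 + \left(\frac{20}{21} + \frac{7 \sqrt{214}}{214}\right) = - \frac{11320}{21} + \frac{7 \sqrt{214}}{214}$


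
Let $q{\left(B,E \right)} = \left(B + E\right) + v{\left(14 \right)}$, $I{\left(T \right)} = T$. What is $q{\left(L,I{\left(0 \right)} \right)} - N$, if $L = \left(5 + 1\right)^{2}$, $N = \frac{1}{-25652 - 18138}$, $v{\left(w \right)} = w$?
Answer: $\frac{2189501}{43790} \approx 50.0$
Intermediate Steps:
$N = - \frac{1}{43790}$ ($N = \frac{1}{-43790} = - \frac{1}{43790} \approx -2.2836 \cdot 10^{-5}$)
$L = 36$ ($L = 6^{2} = 36$)
$q{\left(B,E \right)} = 14 + B + E$ ($q{\left(B,E \right)} = \left(B + E\right) + 14 = 14 + B + E$)
$q{\left(L,I{\left(0 \right)} \right)} - N = \left(14 + 36 + 0\right) - - \frac{1}{43790} = 50 + \frac{1}{43790} = \frac{2189501}{43790}$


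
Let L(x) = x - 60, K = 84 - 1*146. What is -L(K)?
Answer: 122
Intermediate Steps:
K = -62 (K = 84 - 146 = -62)
L(x) = -60 + x
-L(K) = -(-60 - 62) = -1*(-122) = 122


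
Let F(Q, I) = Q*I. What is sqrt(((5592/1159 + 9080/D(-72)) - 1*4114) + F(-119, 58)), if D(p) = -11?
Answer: 2*I*sqrt(480972573202)/12749 ≈ 108.8*I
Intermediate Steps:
F(Q, I) = I*Q
sqrt(((5592/1159 + 9080/D(-72)) - 1*4114) + F(-119, 58)) = sqrt(((5592/1159 + 9080/(-11)) - 1*4114) + 58*(-119)) = sqrt(((5592*(1/1159) + 9080*(-1/11)) - 4114) - 6902) = sqrt(((5592/1159 - 9080/11) - 4114) - 6902) = sqrt((-10462208/12749 - 4114) - 6902) = sqrt(-62911594/12749 - 6902) = sqrt(-150905192/12749) = 2*I*sqrt(480972573202)/12749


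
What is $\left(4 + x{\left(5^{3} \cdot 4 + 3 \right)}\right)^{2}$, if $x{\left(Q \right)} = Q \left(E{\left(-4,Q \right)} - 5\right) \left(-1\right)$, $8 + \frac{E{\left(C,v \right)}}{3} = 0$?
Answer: $212897281$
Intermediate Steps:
$E{\left(C,v \right)} = -24$ ($E{\left(C,v \right)} = -24 + 3 \cdot 0 = -24 + 0 = -24$)
$x{\left(Q \right)} = 29 Q$ ($x{\left(Q \right)} = Q \left(-24 - 5\right) \left(-1\right) = Q \left(\left(-29\right) \left(-1\right)\right) = Q 29 = 29 Q$)
$\left(4 + x{\left(5^{3} \cdot 4 + 3 \right)}\right)^{2} = \left(4 + 29 \left(5^{3} \cdot 4 + 3\right)\right)^{2} = \left(4 + 29 \left(125 \cdot 4 + 3\right)\right)^{2} = \left(4 + 29 \left(500 + 3\right)\right)^{2} = \left(4 + 29 \cdot 503\right)^{2} = \left(4 + 14587\right)^{2} = 14591^{2} = 212897281$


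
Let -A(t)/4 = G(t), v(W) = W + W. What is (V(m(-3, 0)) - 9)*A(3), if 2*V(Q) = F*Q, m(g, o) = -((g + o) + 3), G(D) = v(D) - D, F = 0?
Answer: 108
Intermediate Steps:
v(W) = 2*W
G(D) = D (G(D) = 2*D - D = D)
A(t) = -4*t
m(g, o) = -3 - g - o (m(g, o) = -(3 + g + o) = -3 - g - o)
V(Q) = 0 (V(Q) = (0*Q)/2 = (½)*0 = 0)
(V(m(-3, 0)) - 9)*A(3) = (0 - 9)*(-4*3) = -9*(-12) = 108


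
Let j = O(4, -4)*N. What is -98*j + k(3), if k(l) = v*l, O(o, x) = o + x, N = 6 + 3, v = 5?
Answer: 15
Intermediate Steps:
N = 9
j = 0 (j = (4 - 4)*9 = 0*9 = 0)
k(l) = 5*l
-98*j + k(3) = -98*0 + 5*3 = 0 + 15 = 15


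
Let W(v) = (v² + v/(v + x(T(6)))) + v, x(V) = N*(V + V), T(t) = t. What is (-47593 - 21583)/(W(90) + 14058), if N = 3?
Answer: -484232/155741 ≈ -3.1092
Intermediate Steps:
x(V) = 6*V (x(V) = 3*(V + V) = 3*(2*V) = 6*V)
W(v) = v + v² + v/(36 + v) (W(v) = (v² + v/(v + 6*6)) + v = (v² + v/(v + 36)) + v = (v² + v/(36 + v)) + v = v + v² + v/(36 + v))
(-47593 - 21583)/(W(90) + 14058) = (-47593 - 21583)/(90*(37 + 90² + 37*90)/(36 + 90) + 14058) = -69176/(90*(37 + 8100 + 3330)/126 + 14058) = -69176/(90*(1/126)*11467 + 14058) = -69176/(57335/7 + 14058) = -69176/155741/7 = -69176*7/155741 = -484232/155741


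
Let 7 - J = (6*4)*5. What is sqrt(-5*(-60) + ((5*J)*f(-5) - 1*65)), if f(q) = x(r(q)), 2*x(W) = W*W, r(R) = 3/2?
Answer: I*sqrt(6410)/4 ≈ 20.016*I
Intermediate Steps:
r(R) = 3/2 (r(R) = 3*(1/2) = 3/2)
x(W) = W**2/2 (x(W) = (W*W)/2 = W**2/2)
J = -113 (J = 7 - 6*4*5 = 7 - 24*5 = 7 - 1*120 = 7 - 120 = -113)
f(q) = 9/8 (f(q) = (3/2)**2/2 = (1/2)*(9/4) = 9/8)
sqrt(-5*(-60) + ((5*J)*f(-5) - 1*65)) = sqrt(-5*(-60) + ((5*(-113))*(9/8) - 1*65)) = sqrt(300 + (-565*9/8 - 65)) = sqrt(300 + (-5085/8 - 65)) = sqrt(300 - 5605/8) = sqrt(-3205/8) = I*sqrt(6410)/4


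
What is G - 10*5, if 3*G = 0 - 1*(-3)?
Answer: -49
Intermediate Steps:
G = 1 (G = (0 - 1*(-3))/3 = (0 + 3)/3 = (1/3)*3 = 1)
G - 10*5 = 1 - 10*5 = 1 - 50 = -49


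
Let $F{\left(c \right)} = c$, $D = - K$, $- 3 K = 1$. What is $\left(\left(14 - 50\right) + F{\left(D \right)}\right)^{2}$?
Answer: $\frac{11449}{9} \approx 1272.1$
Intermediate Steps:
$K = - \frac{1}{3}$ ($K = \left(- \frac{1}{3}\right) 1 = - \frac{1}{3} \approx -0.33333$)
$D = \frac{1}{3}$ ($D = \left(-1\right) \left(- \frac{1}{3}\right) = \frac{1}{3} \approx 0.33333$)
$\left(\left(14 - 50\right) + F{\left(D \right)}\right)^{2} = \left(\left(14 - 50\right) + \frac{1}{3}\right)^{2} = \left(-36 + \frac{1}{3}\right)^{2} = \left(- \frac{107}{3}\right)^{2} = \frac{11449}{9}$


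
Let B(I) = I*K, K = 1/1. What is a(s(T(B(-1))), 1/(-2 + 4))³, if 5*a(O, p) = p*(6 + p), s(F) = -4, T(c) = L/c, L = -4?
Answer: 2197/8000 ≈ 0.27462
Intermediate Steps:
K = 1
B(I) = I (B(I) = I*1 = I)
T(c) = -4/c
a(O, p) = p*(6 + p)/5 (a(O, p) = (p*(6 + p))/5 = p*(6 + p)/5)
a(s(T(B(-1))), 1/(-2 + 4))³ = ((6 + 1/(-2 + 4))/(5*(-2 + 4)))³ = ((⅕)*(6 + 1/2)/2)³ = ((⅕)*(½)*(6 + ½))³ = ((⅕)*(½)*(13/2))³ = (13/20)³ = 2197/8000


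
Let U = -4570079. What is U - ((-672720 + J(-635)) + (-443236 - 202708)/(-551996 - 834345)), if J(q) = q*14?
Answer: -5390744647873/1386341 ≈ -3.8885e+6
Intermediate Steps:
J(q) = 14*q
U - ((-672720 + J(-635)) + (-443236 - 202708)/(-551996 - 834345)) = -4570079 - ((-672720 + 14*(-635)) + (-443236 - 202708)/(-551996 - 834345)) = -4570079 - ((-672720 - 8890) - 645944/(-1386341)) = -4570079 - (-681610 - 645944*(-1/1386341)) = -4570079 - (-681610 + 645944/1386341) = -4570079 - 1*(-944943243066/1386341) = -4570079 + 944943243066/1386341 = -5390744647873/1386341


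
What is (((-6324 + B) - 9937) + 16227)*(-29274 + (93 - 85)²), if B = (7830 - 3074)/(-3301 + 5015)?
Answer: 781659600/857 ≈ 9.1209e+5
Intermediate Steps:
B = 2378/857 (B = 4756/1714 = 4756*(1/1714) = 2378/857 ≈ 2.7748)
(((-6324 + B) - 9937) + 16227)*(-29274 + (93 - 85)²) = (((-6324 + 2378/857) - 9937) + 16227)*(-29274 + (93 - 85)²) = ((-5417290/857 - 9937) + 16227)*(-29274 + 8²) = (-13933299/857 + 16227)*(-29274 + 64) = -26760/857*(-29210) = 781659600/857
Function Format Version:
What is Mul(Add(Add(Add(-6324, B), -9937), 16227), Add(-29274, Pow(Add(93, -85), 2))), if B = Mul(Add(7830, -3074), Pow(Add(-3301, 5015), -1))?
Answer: Rational(781659600, 857) ≈ 9.1209e+5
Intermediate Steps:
B = Rational(2378, 857) (B = Mul(4756, Pow(1714, -1)) = Mul(4756, Rational(1, 1714)) = Rational(2378, 857) ≈ 2.7748)
Mul(Add(Add(Add(-6324, B), -9937), 16227), Add(-29274, Pow(Add(93, -85), 2))) = Mul(Add(Add(Add(-6324, Rational(2378, 857)), -9937), 16227), Add(-29274, Pow(Add(93, -85), 2))) = Mul(Add(Add(Rational(-5417290, 857), -9937), 16227), Add(-29274, Pow(8, 2))) = Mul(Add(Rational(-13933299, 857), 16227), Add(-29274, 64)) = Mul(Rational(-26760, 857), -29210) = Rational(781659600, 857)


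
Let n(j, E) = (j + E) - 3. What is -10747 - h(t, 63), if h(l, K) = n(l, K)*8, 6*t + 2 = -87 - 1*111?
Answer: -32881/3 ≈ -10960.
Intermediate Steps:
t = -100/3 (t = -⅓ + (-87 - 1*111)/6 = -⅓ + (-87 - 111)/6 = -⅓ + (⅙)*(-198) = -⅓ - 33 = -100/3 ≈ -33.333)
n(j, E) = -3 + E + j (n(j, E) = (E + j) - 3 = -3 + E + j)
h(l, K) = -24 + 8*K + 8*l (h(l, K) = (-3 + K + l)*8 = -24 + 8*K + 8*l)
-10747 - h(t, 63) = -10747 - (-24 + 8*63 + 8*(-100/3)) = -10747 - (-24 + 504 - 800/3) = -10747 - 1*640/3 = -10747 - 640/3 = -32881/3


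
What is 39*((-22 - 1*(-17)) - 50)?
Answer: -2145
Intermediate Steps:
39*((-22 - 1*(-17)) - 50) = 39*((-22 + 17) - 50) = 39*(-5 - 50) = 39*(-55) = -2145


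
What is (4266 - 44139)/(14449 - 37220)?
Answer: 39873/22771 ≈ 1.7510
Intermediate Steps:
(4266 - 44139)/(14449 - 37220) = -39873/(-22771) = -39873*(-1/22771) = 39873/22771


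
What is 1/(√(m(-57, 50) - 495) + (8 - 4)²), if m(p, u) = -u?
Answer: 16/801 - I*√545/801 ≈ 0.019975 - 0.029145*I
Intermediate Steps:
1/(√(m(-57, 50) - 495) + (8 - 4)²) = 1/(√(-1*50 - 495) + (8 - 4)²) = 1/(√(-50 - 495) + 4²) = 1/(√(-545) + 16) = 1/(I*√545 + 16) = 1/(16 + I*√545)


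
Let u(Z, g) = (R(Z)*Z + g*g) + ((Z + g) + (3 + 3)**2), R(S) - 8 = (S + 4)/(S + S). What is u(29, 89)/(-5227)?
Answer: -16647/10454 ≈ -1.5924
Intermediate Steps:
R(S) = 8 + (4 + S)/(2*S) (R(S) = 8 + (S + 4)/(S + S) = 8 + (4 + S)/((2*S)) = 8 + (4 + S)*(1/(2*S)) = 8 + (4 + S)/(2*S))
u(Z, g) = 36 + Z + g + g**2 + Z*(17/2 + 2/Z) (u(Z, g) = ((17/2 + 2/Z)*Z + g*g) + ((Z + g) + (3 + 3)**2) = (Z*(17/2 + 2/Z) + g**2) + ((Z + g) + 6**2) = (g**2 + Z*(17/2 + 2/Z)) + ((Z + g) + 36) = (g**2 + Z*(17/2 + 2/Z)) + (36 + Z + g) = 36 + Z + g + g**2 + Z*(17/2 + 2/Z))
u(29, 89)/(-5227) = (38 + 89 + 89**2 + (19/2)*29)/(-5227) = (38 + 89 + 7921 + 551/2)*(-1/5227) = (16647/2)*(-1/5227) = -16647/10454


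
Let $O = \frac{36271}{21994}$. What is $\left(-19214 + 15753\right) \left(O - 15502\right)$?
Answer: $\frac{1179905835537}{21994} \approx 5.3647 \cdot 10^{7}$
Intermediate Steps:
$O = \frac{36271}{21994}$ ($O = 36271 \cdot \frac{1}{21994} = \frac{36271}{21994} \approx 1.6491$)
$\left(-19214 + 15753\right) \left(O - 15502\right) = \left(-19214 + 15753\right) \left(\frac{36271}{21994} - 15502\right) = \left(-3461\right) \left(- \frac{340914717}{21994}\right) = \frac{1179905835537}{21994}$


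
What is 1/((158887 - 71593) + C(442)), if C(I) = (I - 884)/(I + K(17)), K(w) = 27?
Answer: 469/40940444 ≈ 1.1456e-5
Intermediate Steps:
C(I) = (-884 + I)/(27 + I) (C(I) = (I - 884)/(I + 27) = (-884 + I)/(27 + I))
1/((158887 - 71593) + C(442)) = 1/((158887 - 71593) + (-884 + 442)/(27 + 442)) = 1/(87294 - 442/469) = 1/(40940444/469) = 469/40940444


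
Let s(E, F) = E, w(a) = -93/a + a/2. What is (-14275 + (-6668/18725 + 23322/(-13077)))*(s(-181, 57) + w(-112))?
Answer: 10274737618728579/3047231600 ≈ 3.3718e+6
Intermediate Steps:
w(a) = a/2 - 93/a (w(a) = -93/a + a*(½) = -93/a + a/2 = a/2 - 93/a)
(-14275 + (-6668/18725 + 23322/(-13077)))*(s(-181, 57) + w(-112)) = (-14275 + (-6668/18725 + 23322/(-13077)))*(-181 + ((½)*(-112) - 93/(-112))) = (-14275 + (-6668*1/18725 + 23322*(-1/13077)))*(-181 + (-56 - 93*(-1/112))) = (-14275 + (-6668/18725 - 7774/4359))*(-181 + (-56 + 93/112)) = (-14275 - 174633962/81622275)*(-181 - 6179/112) = -1165332609587/81622275*(-26451/112) = 10274737618728579/3047231600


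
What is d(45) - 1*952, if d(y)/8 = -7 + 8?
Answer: -944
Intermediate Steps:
d(y) = 8 (d(y) = 8*(-7 + 8) = 8*1 = 8)
d(45) - 1*952 = 8 - 1*952 = 8 - 952 = -944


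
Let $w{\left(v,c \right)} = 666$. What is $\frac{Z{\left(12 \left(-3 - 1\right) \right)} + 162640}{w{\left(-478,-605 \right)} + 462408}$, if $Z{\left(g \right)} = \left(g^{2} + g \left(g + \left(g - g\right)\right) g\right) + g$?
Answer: $\frac{27152}{231537} \approx 0.11727$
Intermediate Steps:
$Z{\left(g \right)} = g + g^{2} + g^{3}$ ($Z{\left(g \right)} = \left(g^{2} + g \left(g + 0\right) g\right) + g = \left(g^{2} + g g g\right) + g = \left(g^{2} + g^{2} g\right) + g = \left(g^{2} + g^{3}\right) + g = g + g^{2} + g^{3}$)
$\frac{Z{\left(12 \left(-3 - 1\right) \right)} + 162640}{w{\left(-478,-605 \right)} + 462408} = \frac{12 \left(-3 - 1\right) \left(1 + 12 \left(-3 - 1\right) + \left(12 \left(-3 - 1\right)\right)^{2}\right) + 162640}{666 + 462408} = \frac{12 \left(-4\right) \left(1 + 12 \left(-4\right) + \left(12 \left(-4\right)\right)^{2}\right) + 162640}{463074} = \left(- 48 \left(1 - 48 + \left(-48\right)^{2}\right) + 162640\right) \frac{1}{463074} = \left(- 48 \left(1 - 48 + 2304\right) + 162640\right) \frac{1}{463074} = \left(\left(-48\right) 2257 + 162640\right) \frac{1}{463074} = \left(-108336 + 162640\right) \frac{1}{463074} = 54304 \cdot \frac{1}{463074} = \frac{27152}{231537}$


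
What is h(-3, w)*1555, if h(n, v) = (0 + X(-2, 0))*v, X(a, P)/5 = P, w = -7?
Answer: 0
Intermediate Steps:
X(a, P) = 5*P
h(n, v) = 0 (h(n, v) = (0 + 5*0)*v = (0 + 0)*v = 0*v = 0)
h(-3, w)*1555 = 0*1555 = 0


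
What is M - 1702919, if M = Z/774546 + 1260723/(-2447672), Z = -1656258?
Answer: -538076286381052377/315972426152 ≈ -1.7029e+6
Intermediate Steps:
M = -838410714689/315972426152 (M = -1656258/774546 + 1260723/(-2447672) = -1656258*1/774546 + 1260723*(-1/2447672) = -276043/129091 - 1260723/2447672 = -838410714689/315972426152 ≈ -2.6534)
M - 1702919 = -838410714689/315972426152 - 1702919 = -538076286381052377/315972426152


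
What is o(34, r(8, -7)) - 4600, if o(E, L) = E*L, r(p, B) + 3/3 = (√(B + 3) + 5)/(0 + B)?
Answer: -32608/7 - 68*I/7 ≈ -4658.3 - 9.7143*I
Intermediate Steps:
r(p, B) = -1 + (5 + √(3 + B))/B (r(p, B) = -1 + (√(B + 3) + 5)/(0 + B) = -1 + (√(3 + B) + 5)/B = -1 + (5 + √(3 + B))/B)
o(34, r(8, -7)) - 4600 = 34*((5 + √(3 - 7) - 1*(-7))/(-7)) - 4600 = 34*(-(5 + √(-4) + 7)/7) - 4600 = 34*(-(5 + 2*I + 7)/7) - 4600 = 34*(-(12 + 2*I)/7) - 4600 = 34*(-12/7 - 2*I/7) - 4600 = (-408/7 - 68*I/7) - 4600 = -32608/7 - 68*I/7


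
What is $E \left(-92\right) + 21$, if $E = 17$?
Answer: $-1543$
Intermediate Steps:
$E \left(-92\right) + 21 = 17 \left(-92\right) + 21 = -1564 + 21 = -1543$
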